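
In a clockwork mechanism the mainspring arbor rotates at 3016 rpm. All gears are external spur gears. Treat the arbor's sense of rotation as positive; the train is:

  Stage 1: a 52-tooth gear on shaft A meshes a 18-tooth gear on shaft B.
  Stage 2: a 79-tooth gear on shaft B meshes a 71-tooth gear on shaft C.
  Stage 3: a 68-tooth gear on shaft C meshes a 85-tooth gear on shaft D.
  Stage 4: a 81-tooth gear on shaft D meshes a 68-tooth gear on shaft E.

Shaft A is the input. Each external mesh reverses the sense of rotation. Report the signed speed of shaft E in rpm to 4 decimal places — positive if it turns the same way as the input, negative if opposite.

+9238.4053 rpm (same as input, |ω| = 9238.4053 rpm)

Stage 1 [52T→18T]: ω = 3016.0000×52/18 = 8712.8889 rpm, dir flips to −; running = −8712.8889
Stage 2 [79T→71T]: ω = 8712.8889×79/71 = 9694.6228 rpm, dir flips to +; running = +9694.6228
Stage 3 [68T→85T]: ω = 9694.6228×68/85 = 7755.6983 rpm, dir flips to −; running = −7755.6983
Stage 4 [81T→68T]: ω = 7755.6983×81/68 = 9238.4053 rpm, dir flips to +; running = +9238.4053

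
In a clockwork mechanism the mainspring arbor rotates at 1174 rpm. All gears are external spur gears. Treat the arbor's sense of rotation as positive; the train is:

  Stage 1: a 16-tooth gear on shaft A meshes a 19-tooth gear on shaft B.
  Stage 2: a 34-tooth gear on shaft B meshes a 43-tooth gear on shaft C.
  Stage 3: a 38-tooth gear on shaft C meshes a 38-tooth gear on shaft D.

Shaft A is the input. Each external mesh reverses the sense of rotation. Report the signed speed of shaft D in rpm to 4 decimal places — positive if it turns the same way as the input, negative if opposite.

-781.7087 rpm (opposite to input, |ω| = 781.7087 rpm)

Stage 1 [16T→19T]: ω = 1174.0000×16/19 = 988.6316 rpm, dir flips to −; running = −988.6316
Stage 2 [34T→43T]: ω = 988.6316×34/43 = 781.7087 rpm, dir flips to +; running = +781.7087
Stage 3 [38T→38T]: ω = 781.7087×38/38 = 781.7087 rpm, dir flips to −; running = −781.7087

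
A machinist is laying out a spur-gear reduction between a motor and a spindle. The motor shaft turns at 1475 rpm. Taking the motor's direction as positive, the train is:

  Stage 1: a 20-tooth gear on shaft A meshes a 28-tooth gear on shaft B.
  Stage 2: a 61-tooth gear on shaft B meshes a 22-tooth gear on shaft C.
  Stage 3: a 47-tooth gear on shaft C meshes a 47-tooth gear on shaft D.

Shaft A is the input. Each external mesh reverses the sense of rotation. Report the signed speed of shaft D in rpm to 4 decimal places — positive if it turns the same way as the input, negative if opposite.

Stage 1 [20T→28T]: ω = 1475.0000×20/28 = 1053.5714 rpm, dir flips to −; running = −1053.5714
Stage 2 [61T→22T]: ω = 1053.5714×61/22 = 2921.2662 rpm, dir flips to +; running = +2921.2662
Stage 3 [47T→47T]: ω = 2921.2662×47/47 = 2921.2662 rpm, dir flips to −; running = −2921.2662

-2921.2662 rpm (opposite to input, |ω| = 2921.2662 rpm)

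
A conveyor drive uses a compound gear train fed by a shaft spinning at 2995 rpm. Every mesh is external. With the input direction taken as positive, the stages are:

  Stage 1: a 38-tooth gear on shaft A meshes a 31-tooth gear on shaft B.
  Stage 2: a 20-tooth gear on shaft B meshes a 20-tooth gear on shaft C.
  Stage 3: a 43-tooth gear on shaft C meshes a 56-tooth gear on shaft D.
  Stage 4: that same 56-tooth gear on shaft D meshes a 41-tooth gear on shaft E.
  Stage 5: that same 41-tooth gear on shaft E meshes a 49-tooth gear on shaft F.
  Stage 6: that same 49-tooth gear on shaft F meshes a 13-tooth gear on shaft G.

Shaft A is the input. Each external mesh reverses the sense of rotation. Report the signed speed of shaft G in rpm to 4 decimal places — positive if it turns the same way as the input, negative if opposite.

+12143.4988 rpm (same as input, |ω| = 12143.4988 rpm)

Stage 1 [38T→31T]: ω = 2995.0000×38/31 = 3671.2903 rpm, dir flips to −; running = −3671.2903
Stage 2 [20T→20T]: ω = 3671.2903×20/20 = 3671.2903 rpm, dir flips to +; running = +3671.2903
Stage 3 [43T→56T]: ω = 3671.2903×43/56 = 2819.0265 rpm, dir flips to −; running = −2819.0265
Stage 4 [56T→41T]: ω = 2819.0265×56/41 = 3850.3777 rpm, dir flips to +; running = +3850.3777
Stage 5 [41T→49T]: ω = 3850.3777×41/49 = 3221.7446 rpm, dir flips to −; running = −3221.7446
Stage 6 [49T→13T]: ω = 3221.7446×49/13 = 12143.4988 rpm, dir flips to +; running = +12143.4988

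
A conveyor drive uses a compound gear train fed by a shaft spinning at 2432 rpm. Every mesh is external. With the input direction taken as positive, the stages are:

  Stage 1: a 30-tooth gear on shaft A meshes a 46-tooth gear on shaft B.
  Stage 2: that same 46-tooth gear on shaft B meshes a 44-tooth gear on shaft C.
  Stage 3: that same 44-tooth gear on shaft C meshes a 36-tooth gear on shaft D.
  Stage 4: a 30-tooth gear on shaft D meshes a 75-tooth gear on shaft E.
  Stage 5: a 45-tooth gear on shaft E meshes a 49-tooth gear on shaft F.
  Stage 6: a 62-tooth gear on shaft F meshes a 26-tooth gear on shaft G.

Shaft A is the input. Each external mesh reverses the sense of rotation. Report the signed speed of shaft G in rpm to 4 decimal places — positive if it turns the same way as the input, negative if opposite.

Stage 1 [30T→46T]: ω = 2432.0000×30/46 = 1586.0870 rpm, dir flips to −; running = −1586.0870
Stage 2 [46T→44T]: ω = 1586.0870×46/44 = 1658.1818 rpm, dir flips to +; running = +1658.1818
Stage 3 [44T→36T]: ω = 1658.1818×44/36 = 2026.6667 rpm, dir flips to −; running = −2026.6667
Stage 4 [30T→75T]: ω = 2026.6667×30/75 = 810.6667 rpm, dir flips to +; running = +810.6667
Stage 5 [45T→49T]: ω = 810.6667×45/49 = 744.4898 rpm, dir flips to −; running = −744.4898
Stage 6 [62T→26T]: ω = 744.4898×62/26 = 1775.3218 rpm, dir flips to +; running = +1775.3218

+1775.3218 rpm (same as input, |ω| = 1775.3218 rpm)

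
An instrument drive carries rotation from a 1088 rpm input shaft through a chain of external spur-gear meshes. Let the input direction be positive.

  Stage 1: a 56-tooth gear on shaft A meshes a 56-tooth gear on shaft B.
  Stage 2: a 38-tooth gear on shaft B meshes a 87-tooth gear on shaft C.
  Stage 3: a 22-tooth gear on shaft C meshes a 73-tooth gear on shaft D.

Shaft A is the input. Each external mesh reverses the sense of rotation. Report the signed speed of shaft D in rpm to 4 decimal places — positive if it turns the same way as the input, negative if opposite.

Stage 1 [56T→56T]: ω = 1088.0000×56/56 = 1088.0000 rpm, dir flips to −; running = −1088.0000
Stage 2 [38T→87T]: ω = 1088.0000×38/87 = 475.2184 rpm, dir flips to +; running = +475.2184
Stage 3 [22T→73T]: ω = 475.2184×22/73 = 143.2165 rpm, dir flips to −; running = −143.2165

-143.2165 rpm (opposite to input, |ω| = 143.2165 rpm)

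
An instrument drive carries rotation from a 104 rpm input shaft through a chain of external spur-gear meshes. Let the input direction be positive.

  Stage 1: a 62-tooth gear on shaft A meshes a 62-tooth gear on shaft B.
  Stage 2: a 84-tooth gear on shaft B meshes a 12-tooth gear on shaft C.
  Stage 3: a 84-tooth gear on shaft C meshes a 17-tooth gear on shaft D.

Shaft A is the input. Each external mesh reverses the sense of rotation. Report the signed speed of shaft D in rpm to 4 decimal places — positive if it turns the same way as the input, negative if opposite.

-3597.1765 rpm (opposite to input, |ω| = 3597.1765 rpm)

Stage 1 [62T→62T]: ω = 104.0000×62/62 = 104.0000 rpm, dir flips to −; running = −104.0000
Stage 2 [84T→12T]: ω = 104.0000×84/12 = 728.0000 rpm, dir flips to +; running = +728.0000
Stage 3 [84T→17T]: ω = 728.0000×84/17 = 3597.1765 rpm, dir flips to −; running = −3597.1765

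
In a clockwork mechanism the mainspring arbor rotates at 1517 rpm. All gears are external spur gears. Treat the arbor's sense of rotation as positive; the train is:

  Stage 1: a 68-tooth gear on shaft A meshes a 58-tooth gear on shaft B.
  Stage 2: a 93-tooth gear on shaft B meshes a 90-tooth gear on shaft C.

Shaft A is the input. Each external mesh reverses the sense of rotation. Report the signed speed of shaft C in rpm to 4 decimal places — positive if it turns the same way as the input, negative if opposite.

+1837.8368 rpm (same as input, |ω| = 1837.8368 rpm)

Stage 1 [68T→58T]: ω = 1517.0000×68/58 = 1778.5517 rpm, dir flips to −; running = −1778.5517
Stage 2 [93T→90T]: ω = 1778.5517×93/90 = 1837.8368 rpm, dir flips to +; running = +1837.8368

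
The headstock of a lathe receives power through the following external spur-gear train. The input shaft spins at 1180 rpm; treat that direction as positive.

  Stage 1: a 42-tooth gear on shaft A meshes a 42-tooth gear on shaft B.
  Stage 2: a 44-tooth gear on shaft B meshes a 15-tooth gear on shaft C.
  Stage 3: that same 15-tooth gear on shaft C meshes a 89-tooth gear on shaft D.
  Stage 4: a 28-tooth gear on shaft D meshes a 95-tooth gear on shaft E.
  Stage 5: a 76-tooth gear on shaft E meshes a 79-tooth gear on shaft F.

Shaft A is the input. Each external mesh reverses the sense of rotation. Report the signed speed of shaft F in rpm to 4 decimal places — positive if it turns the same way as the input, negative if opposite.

-165.4115 rpm (opposite to input, |ω| = 165.4115 rpm)

Stage 1 [42T→42T]: ω = 1180.0000×42/42 = 1180.0000 rpm, dir flips to −; running = −1180.0000
Stage 2 [44T→15T]: ω = 1180.0000×44/15 = 3461.3333 rpm, dir flips to +; running = +3461.3333
Stage 3 [15T→89T]: ω = 3461.3333×15/89 = 583.3708 rpm, dir flips to −; running = −583.3708
Stage 4 [28T→95T]: ω = 583.3708×28/95 = 171.9409 rpm, dir flips to +; running = +171.9409
Stage 5 [76T→79T]: ω = 171.9409×76/79 = 165.4115 rpm, dir flips to −; running = −165.4115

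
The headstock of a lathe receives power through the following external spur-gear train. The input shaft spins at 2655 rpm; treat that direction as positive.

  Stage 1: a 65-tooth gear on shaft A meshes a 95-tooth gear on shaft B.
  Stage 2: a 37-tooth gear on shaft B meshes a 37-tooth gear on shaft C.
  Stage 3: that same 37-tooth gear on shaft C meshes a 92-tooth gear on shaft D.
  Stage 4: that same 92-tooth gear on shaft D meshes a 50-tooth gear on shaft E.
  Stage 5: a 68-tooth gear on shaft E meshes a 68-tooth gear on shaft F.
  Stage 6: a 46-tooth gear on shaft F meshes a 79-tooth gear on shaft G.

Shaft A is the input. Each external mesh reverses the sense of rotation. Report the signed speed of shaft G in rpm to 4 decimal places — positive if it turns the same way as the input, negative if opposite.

Stage 1 [65T→95T]: ω = 2655.0000×65/95 = 1816.5789 rpm, dir flips to −; running = −1816.5789
Stage 2 [37T→37T]: ω = 1816.5789×37/37 = 1816.5789 rpm, dir flips to +; running = +1816.5789
Stage 3 [37T→92T]: ω = 1816.5789×37/92 = 730.5807 rpm, dir flips to −; running = −730.5807
Stage 4 [92T→50T]: ω = 730.5807×92/50 = 1344.2684 rpm, dir flips to +; running = +1344.2684
Stage 5 [68T→68T]: ω = 1344.2684×68/68 = 1344.2684 rpm, dir flips to −; running = −1344.2684
Stage 6 [46T→79T]: ω = 1344.2684×46/79 = 782.7386 rpm, dir flips to +; running = +782.7386

+782.7386 rpm (same as input, |ω| = 782.7386 rpm)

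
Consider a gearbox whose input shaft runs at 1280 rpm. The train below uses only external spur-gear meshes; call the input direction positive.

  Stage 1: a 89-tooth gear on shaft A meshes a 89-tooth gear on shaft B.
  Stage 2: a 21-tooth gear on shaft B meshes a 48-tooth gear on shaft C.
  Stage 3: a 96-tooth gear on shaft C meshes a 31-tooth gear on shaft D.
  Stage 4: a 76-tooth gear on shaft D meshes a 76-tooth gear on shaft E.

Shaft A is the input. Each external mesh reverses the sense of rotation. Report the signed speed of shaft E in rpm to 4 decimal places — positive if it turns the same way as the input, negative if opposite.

Stage 1 [89T→89T]: ω = 1280.0000×89/89 = 1280.0000 rpm, dir flips to −; running = −1280.0000
Stage 2 [21T→48T]: ω = 1280.0000×21/48 = 560.0000 rpm, dir flips to +; running = +560.0000
Stage 3 [96T→31T]: ω = 560.0000×96/31 = 1734.1935 rpm, dir flips to −; running = −1734.1935
Stage 4 [76T→76T]: ω = 1734.1935×76/76 = 1734.1935 rpm, dir flips to +; running = +1734.1935

+1734.1935 rpm (same as input, |ω| = 1734.1935 rpm)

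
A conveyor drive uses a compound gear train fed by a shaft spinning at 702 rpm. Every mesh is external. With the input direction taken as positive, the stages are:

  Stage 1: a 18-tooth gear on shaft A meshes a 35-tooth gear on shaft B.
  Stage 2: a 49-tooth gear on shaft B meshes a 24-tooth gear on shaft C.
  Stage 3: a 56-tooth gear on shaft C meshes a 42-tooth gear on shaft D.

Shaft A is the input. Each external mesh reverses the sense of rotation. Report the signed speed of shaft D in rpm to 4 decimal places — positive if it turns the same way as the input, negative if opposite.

Stage 1 [18T→35T]: ω = 702.0000×18/35 = 361.0286 rpm, dir flips to −; running = −361.0286
Stage 2 [49T→24T]: ω = 361.0286×49/24 = 737.1000 rpm, dir flips to +; running = +737.1000
Stage 3 [56T→42T]: ω = 737.1000×56/42 = 982.8000 rpm, dir flips to −; running = −982.8000

-982.8000 rpm (opposite to input, |ω| = 982.8000 rpm)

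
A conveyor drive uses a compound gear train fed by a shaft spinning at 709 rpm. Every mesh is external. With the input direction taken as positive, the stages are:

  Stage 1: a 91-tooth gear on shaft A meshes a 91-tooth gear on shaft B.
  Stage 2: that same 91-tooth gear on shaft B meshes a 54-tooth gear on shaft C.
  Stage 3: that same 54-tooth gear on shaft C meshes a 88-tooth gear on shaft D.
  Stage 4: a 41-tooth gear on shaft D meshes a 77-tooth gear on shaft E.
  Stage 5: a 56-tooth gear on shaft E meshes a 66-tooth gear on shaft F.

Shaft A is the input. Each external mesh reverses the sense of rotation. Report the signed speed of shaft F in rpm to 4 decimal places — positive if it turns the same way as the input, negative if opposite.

-331.2395 rpm (opposite to input, |ω| = 331.2395 rpm)

Stage 1 [91T→91T]: ω = 709.0000×91/91 = 709.0000 rpm, dir flips to −; running = −709.0000
Stage 2 [91T→54T]: ω = 709.0000×91/54 = 1194.7963 rpm, dir flips to +; running = +1194.7963
Stage 3 [54T→88T]: ω = 1194.7963×54/88 = 733.1705 rpm, dir flips to −; running = −733.1705
Stage 4 [41T→77T]: ω = 733.1705×41/77 = 390.3895 rpm, dir flips to +; running = +390.3895
Stage 5 [56T→66T]: ω = 390.3895×56/66 = 331.2395 rpm, dir flips to −; running = −331.2395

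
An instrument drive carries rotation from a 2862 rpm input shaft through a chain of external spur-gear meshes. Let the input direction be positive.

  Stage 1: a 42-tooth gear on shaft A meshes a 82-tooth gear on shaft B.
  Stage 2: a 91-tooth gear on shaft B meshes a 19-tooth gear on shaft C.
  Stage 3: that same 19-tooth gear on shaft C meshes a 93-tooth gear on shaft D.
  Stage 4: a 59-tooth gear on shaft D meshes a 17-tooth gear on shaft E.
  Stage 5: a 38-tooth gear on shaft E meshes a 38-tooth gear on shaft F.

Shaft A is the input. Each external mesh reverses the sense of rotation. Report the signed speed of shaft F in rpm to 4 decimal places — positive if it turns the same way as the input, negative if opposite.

Stage 1 [42T→82T]: ω = 2862.0000×42/82 = 1465.9024 rpm, dir flips to −; running = −1465.9024
Stage 2 [91T→19T]: ω = 1465.9024×91/19 = 7020.9012 rpm, dir flips to +; running = +7020.9012
Stage 3 [19T→93T]: ω = 7020.9012×19/93 = 1434.3777 rpm, dir flips to −; running = −1434.3777
Stage 4 [59T→17T]: ω = 1434.3777×59/17 = 4978.1342 rpm, dir flips to +; running = +4978.1342
Stage 5 [38T→38T]: ω = 4978.1342×38/38 = 4978.1342 rpm, dir flips to −; running = −4978.1342

-4978.1342 rpm (opposite to input, |ω| = 4978.1342 rpm)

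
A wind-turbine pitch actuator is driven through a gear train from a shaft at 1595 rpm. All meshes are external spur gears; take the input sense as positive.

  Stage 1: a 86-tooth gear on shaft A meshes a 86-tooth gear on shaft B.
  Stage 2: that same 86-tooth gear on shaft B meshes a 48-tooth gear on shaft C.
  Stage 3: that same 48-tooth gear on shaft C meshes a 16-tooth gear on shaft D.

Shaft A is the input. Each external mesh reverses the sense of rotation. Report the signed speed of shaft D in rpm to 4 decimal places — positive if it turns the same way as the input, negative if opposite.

-8573.1250 rpm (opposite to input, |ω| = 8573.1250 rpm)

Stage 1 [86T→86T]: ω = 1595.0000×86/86 = 1595.0000 rpm, dir flips to −; running = −1595.0000
Stage 2 [86T→48T]: ω = 1595.0000×86/48 = 2857.7083 rpm, dir flips to +; running = +2857.7083
Stage 3 [48T→16T]: ω = 2857.7083×48/16 = 8573.1250 rpm, dir flips to −; running = −8573.1250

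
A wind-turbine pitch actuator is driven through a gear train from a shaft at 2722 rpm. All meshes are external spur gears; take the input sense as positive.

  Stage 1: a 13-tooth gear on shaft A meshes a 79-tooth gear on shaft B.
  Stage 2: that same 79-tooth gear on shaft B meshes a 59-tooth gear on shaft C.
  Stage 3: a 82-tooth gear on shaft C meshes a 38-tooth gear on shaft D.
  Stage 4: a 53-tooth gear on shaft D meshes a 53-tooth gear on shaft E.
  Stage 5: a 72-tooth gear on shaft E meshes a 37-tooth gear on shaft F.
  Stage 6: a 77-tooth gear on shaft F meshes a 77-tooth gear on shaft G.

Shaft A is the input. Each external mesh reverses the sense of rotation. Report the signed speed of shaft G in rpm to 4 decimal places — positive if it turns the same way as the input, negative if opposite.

Stage 1 [13T→79T]: ω = 2722.0000×13/79 = 447.9241 rpm, dir flips to −; running = −447.9241
Stage 2 [79T→59T]: ω = 447.9241×79/59 = 599.7627 rpm, dir flips to +; running = +599.7627
Stage 3 [82T→38T]: ω = 599.7627×82/38 = 1294.2248 rpm, dir flips to −; running = −1294.2248
Stage 4 [53T→53T]: ω = 1294.2248×53/53 = 1294.2248 rpm, dir flips to +; running = +1294.2248
Stage 5 [72T→37T]: ω = 1294.2248×72/37 = 2518.4915 rpm, dir flips to −; running = −2518.4915
Stage 6 [77T→77T]: ω = 2518.4915×77/77 = 2518.4915 rpm, dir flips to +; running = +2518.4915

+2518.4915 rpm (same as input, |ω| = 2518.4915 rpm)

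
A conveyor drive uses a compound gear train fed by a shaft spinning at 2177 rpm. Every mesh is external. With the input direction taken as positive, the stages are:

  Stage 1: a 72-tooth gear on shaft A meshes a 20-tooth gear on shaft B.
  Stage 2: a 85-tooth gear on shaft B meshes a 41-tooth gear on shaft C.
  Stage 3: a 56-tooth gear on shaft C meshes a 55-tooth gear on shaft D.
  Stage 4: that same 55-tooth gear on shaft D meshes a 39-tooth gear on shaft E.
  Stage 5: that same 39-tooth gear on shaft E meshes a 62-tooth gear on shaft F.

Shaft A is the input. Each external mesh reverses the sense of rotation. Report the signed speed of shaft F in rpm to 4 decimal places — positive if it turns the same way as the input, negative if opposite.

Stage 1 [72T→20T]: ω = 2177.0000×72/20 = 7837.2000 rpm, dir flips to −; running = −7837.2000
Stage 2 [85T→41T]: ω = 7837.2000×85/41 = 16247.8537 rpm, dir flips to +; running = +16247.8537
Stage 3 [56T→55T]: ω = 16247.8537×56/55 = 16543.2692 rpm, dir flips to −; running = −16543.2692
Stage 4 [55T→39T]: ω = 16543.2692×55/39 = 23330.2514 rpm, dir flips to +; running = +23330.2514
Stage 5 [39T→62T]: ω = 23330.2514×39/62 = 14675.4807 rpm, dir flips to −; running = −14675.4807

-14675.4807 rpm (opposite to input, |ω| = 14675.4807 rpm)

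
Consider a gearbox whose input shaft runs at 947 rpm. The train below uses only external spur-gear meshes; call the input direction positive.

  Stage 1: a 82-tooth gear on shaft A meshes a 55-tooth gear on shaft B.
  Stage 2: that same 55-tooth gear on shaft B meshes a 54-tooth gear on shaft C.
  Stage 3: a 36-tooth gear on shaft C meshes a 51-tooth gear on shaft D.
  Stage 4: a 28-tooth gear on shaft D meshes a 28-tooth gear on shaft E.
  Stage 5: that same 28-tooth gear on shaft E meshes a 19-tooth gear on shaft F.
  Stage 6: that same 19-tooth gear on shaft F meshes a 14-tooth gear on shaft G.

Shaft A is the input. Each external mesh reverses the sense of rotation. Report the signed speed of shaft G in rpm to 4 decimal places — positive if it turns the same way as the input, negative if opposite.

+2030.1699 rpm (same as input, |ω| = 2030.1699 rpm)

Stage 1 [82T→55T]: ω = 947.0000×82/55 = 1411.8909 rpm, dir flips to −; running = −1411.8909
Stage 2 [55T→54T]: ω = 1411.8909×55/54 = 1438.0370 rpm, dir flips to +; running = +1438.0370
Stage 3 [36T→51T]: ω = 1438.0370×36/51 = 1015.0850 rpm, dir flips to −; running = −1015.0850
Stage 4 [28T→28T]: ω = 1015.0850×28/28 = 1015.0850 rpm, dir flips to +; running = +1015.0850
Stage 5 [28T→19T]: ω = 1015.0850×28/19 = 1495.9147 rpm, dir flips to −; running = −1495.9147
Stage 6 [19T→14T]: ω = 1495.9147×19/14 = 2030.1699 rpm, dir flips to +; running = +2030.1699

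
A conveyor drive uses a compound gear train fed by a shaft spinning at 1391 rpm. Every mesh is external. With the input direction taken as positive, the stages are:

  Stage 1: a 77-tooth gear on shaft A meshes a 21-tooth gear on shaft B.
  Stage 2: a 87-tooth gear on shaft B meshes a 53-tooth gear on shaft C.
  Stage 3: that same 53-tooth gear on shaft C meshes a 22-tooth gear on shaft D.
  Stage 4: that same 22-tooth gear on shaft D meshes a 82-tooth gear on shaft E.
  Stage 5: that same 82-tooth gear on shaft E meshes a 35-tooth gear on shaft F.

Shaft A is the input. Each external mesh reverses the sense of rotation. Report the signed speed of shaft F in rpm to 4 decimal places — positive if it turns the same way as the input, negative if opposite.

-12677.9714 rpm (opposite to input, |ω| = 12677.9714 rpm)

Stage 1 [77T→21T]: ω = 1391.0000×77/21 = 5100.3333 rpm, dir flips to −; running = −5100.3333
Stage 2 [87T→53T]: ω = 5100.3333×87/53 = 8372.2453 rpm, dir flips to +; running = +8372.2453
Stage 3 [53T→22T]: ω = 8372.2453×53/22 = 20169.5000 rpm, dir flips to −; running = −20169.5000
Stage 4 [22T→82T]: ω = 20169.5000×22/82 = 5411.3293 rpm, dir flips to +; running = +5411.3293
Stage 5 [82T→35T]: ω = 5411.3293×82/35 = 12677.9714 rpm, dir flips to −; running = −12677.9714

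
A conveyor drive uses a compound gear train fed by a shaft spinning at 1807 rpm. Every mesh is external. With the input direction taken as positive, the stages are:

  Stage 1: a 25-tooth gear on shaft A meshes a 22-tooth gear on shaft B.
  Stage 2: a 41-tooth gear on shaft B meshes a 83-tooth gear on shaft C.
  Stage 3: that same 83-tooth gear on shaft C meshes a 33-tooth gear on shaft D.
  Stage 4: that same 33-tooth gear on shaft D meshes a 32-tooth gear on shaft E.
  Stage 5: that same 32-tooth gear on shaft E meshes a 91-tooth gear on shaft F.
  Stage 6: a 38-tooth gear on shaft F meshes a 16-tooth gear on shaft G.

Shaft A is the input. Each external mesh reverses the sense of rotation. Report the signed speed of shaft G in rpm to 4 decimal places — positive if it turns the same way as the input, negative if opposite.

+2197.2606 rpm (same as input, |ω| = 2197.2606 rpm)

Stage 1 [25T→22T]: ω = 1807.0000×25/22 = 2053.4091 rpm, dir flips to −; running = −2053.4091
Stage 2 [41T→83T]: ω = 2053.4091×41/83 = 1014.3346 rpm, dir flips to +; running = +1014.3346
Stage 3 [83T→33T]: ω = 1014.3346×83/33 = 2551.2052 rpm, dir flips to −; running = −2551.2052
Stage 4 [33T→32T]: ω = 2551.2052×33/32 = 2630.9304 rpm, dir flips to +; running = +2630.9304
Stage 5 [32T→91T]: ω = 2630.9304×32/91 = 925.1623 rpm, dir flips to −; running = −925.1623
Stage 6 [38T→16T]: ω = 925.1623×38/16 = 2197.2606 rpm, dir flips to +; running = +2197.2606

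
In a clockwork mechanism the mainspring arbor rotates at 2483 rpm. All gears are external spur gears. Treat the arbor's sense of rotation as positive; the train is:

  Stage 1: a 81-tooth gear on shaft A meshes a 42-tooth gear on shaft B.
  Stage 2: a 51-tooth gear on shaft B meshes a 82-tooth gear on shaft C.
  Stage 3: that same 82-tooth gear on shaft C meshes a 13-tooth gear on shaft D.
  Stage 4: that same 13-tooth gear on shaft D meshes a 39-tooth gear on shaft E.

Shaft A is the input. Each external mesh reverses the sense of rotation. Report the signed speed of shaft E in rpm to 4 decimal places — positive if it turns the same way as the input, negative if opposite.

+6262.0714 rpm (same as input, |ω| = 6262.0714 rpm)

Stage 1 [81T→42T]: ω = 2483.0000×81/42 = 4788.6429 rpm, dir flips to −; running = −4788.6429
Stage 2 [51T→82T]: ω = 4788.6429×51/82 = 2978.3023 rpm, dir flips to +; running = +2978.3023
Stage 3 [82T→13T]: ω = 2978.3023×82/13 = 18786.2143 rpm, dir flips to −; running = −18786.2143
Stage 4 [13T→39T]: ω = 18786.2143×13/39 = 6262.0714 rpm, dir flips to +; running = +6262.0714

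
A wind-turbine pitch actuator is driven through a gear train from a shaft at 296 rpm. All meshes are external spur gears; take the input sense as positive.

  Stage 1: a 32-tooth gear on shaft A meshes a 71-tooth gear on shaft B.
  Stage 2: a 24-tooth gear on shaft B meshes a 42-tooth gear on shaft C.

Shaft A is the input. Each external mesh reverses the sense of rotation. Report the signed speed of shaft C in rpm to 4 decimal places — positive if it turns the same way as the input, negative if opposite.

Stage 1 [32T→71T]: ω = 296.0000×32/71 = 133.4085 rpm, dir flips to −; running = −133.4085
Stage 2 [24T→42T]: ω = 133.4085×24/42 = 76.2334 rpm, dir flips to +; running = +76.2334

+76.2334 rpm (same as input, |ω| = 76.2334 rpm)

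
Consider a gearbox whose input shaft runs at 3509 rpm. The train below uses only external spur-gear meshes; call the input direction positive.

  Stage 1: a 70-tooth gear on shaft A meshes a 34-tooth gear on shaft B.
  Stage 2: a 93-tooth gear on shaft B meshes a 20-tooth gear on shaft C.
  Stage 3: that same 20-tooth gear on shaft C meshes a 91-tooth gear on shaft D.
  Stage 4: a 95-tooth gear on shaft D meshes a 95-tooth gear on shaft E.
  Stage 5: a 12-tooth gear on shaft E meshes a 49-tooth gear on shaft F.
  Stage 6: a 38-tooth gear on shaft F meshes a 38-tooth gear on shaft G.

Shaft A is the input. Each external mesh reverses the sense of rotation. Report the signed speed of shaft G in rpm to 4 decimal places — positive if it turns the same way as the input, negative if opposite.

Stage 1 [70T→34T]: ω = 3509.0000×70/34 = 7224.4118 rpm, dir flips to −; running = −7224.4118
Stage 2 [93T→20T]: ω = 7224.4118×93/20 = 33593.5147 rpm, dir flips to +; running = +33593.5147
Stage 3 [20T→91T]: ω = 33593.5147×20/91 = 7383.1900 rpm, dir flips to −; running = −7383.1900
Stage 4 [95T→95T]: ω = 7383.1900×95/95 = 7383.1900 rpm, dir flips to +; running = +7383.1900
Stage 5 [12T→49T]: ω = 7383.1900×12/49 = 1808.1282 rpm, dir flips to −; running = −1808.1282
Stage 6 [38T→38T]: ω = 1808.1282×38/38 = 1808.1282 rpm, dir flips to +; running = +1808.1282

+1808.1282 rpm (same as input, |ω| = 1808.1282 rpm)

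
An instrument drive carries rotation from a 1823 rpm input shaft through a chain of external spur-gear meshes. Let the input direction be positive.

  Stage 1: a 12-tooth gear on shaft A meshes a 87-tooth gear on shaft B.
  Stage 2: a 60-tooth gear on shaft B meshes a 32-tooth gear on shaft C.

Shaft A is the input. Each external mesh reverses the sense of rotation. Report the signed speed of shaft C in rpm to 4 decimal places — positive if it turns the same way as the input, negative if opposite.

+471.4655 rpm (same as input, |ω| = 471.4655 rpm)

Stage 1 [12T→87T]: ω = 1823.0000×12/87 = 251.4483 rpm, dir flips to −; running = −251.4483
Stage 2 [60T→32T]: ω = 251.4483×60/32 = 471.4655 rpm, dir flips to +; running = +471.4655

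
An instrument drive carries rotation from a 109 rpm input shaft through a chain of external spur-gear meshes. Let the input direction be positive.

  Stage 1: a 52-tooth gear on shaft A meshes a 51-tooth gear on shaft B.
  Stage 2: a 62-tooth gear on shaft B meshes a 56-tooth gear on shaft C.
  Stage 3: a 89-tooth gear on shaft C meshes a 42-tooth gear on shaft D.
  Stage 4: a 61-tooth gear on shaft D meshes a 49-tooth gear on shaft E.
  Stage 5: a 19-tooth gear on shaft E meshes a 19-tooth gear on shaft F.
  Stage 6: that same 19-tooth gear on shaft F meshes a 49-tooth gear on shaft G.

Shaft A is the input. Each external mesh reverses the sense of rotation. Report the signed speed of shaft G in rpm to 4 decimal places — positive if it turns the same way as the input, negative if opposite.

+125.8622 rpm (same as input, |ω| = 125.8622 rpm)

Stage 1 [52T→51T]: ω = 109.0000×52/51 = 111.1373 rpm, dir flips to −; running = −111.1373
Stage 2 [62T→56T]: ω = 111.1373×62/56 = 123.0448 rpm, dir flips to +; running = +123.0448
Stage 3 [89T→42T]: ω = 123.0448×89/42 = 260.7378 rpm, dir flips to −; running = −260.7378
Stage 4 [61T→49T]: ω = 260.7378×61/49 = 324.5920 rpm, dir flips to +; running = +324.5920
Stage 5 [19T→19T]: ω = 324.5920×19/19 = 324.5920 rpm, dir flips to −; running = −324.5920
Stage 6 [19T→49T]: ω = 324.5920×19/49 = 125.8622 rpm, dir flips to +; running = +125.8622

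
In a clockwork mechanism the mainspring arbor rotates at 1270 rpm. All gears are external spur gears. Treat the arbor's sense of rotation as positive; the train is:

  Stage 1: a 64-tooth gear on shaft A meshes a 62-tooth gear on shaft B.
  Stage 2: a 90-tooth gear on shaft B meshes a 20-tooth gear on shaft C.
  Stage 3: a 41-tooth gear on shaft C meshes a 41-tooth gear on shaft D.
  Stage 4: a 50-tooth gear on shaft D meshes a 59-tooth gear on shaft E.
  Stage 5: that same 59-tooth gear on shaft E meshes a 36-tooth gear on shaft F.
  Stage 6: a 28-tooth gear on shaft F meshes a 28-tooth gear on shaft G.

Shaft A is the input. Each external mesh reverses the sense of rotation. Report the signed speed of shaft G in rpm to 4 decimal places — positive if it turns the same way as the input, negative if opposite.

+8193.5484 rpm (same as input, |ω| = 8193.5484 rpm)

Stage 1 [64T→62T]: ω = 1270.0000×64/62 = 1310.9677 rpm, dir flips to −; running = −1310.9677
Stage 2 [90T→20T]: ω = 1310.9677×90/20 = 5899.3548 rpm, dir flips to +; running = +5899.3548
Stage 3 [41T→41T]: ω = 5899.3548×41/41 = 5899.3548 rpm, dir flips to −; running = −5899.3548
Stage 4 [50T→59T]: ω = 5899.3548×50/59 = 4999.4533 rpm, dir flips to +; running = +4999.4533
Stage 5 [59T→36T]: ω = 4999.4533×59/36 = 8193.5484 rpm, dir flips to −; running = −8193.5484
Stage 6 [28T→28T]: ω = 8193.5484×28/28 = 8193.5484 rpm, dir flips to +; running = +8193.5484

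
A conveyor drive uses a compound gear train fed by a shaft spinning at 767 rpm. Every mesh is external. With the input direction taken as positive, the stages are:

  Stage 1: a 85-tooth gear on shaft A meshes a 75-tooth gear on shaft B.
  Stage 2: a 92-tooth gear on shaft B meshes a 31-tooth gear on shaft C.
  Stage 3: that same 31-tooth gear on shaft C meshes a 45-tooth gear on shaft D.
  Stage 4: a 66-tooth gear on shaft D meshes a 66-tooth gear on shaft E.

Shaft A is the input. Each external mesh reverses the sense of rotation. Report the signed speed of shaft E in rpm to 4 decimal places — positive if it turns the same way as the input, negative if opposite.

+1777.1674 rpm (same as input, |ω| = 1777.1674 rpm)

Stage 1 [85T→75T]: ω = 767.0000×85/75 = 869.2667 rpm, dir flips to −; running = −869.2667
Stage 2 [92T→31T]: ω = 869.2667×92/31 = 2579.7591 rpm, dir flips to +; running = +2579.7591
Stage 3 [31T→45T]: ω = 2579.7591×31/45 = 1777.1674 rpm, dir flips to −; running = −1777.1674
Stage 4 [66T→66T]: ω = 1777.1674×66/66 = 1777.1674 rpm, dir flips to +; running = +1777.1674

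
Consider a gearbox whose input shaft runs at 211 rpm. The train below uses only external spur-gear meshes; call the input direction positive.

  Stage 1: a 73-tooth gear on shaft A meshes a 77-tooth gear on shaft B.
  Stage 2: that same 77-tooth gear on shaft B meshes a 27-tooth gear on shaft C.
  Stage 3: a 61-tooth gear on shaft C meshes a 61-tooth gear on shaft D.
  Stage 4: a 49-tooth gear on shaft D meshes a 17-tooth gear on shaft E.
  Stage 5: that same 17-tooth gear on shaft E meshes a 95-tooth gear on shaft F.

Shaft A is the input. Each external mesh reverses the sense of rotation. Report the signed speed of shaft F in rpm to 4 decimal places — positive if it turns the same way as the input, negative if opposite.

Stage 1 [73T→77T]: ω = 211.0000×73/77 = 200.0390 rpm, dir flips to −; running = −200.0390
Stage 2 [77T→27T]: ω = 200.0390×77/27 = 570.4815 rpm, dir flips to +; running = +570.4815
Stage 3 [61T→61T]: ω = 570.4815×61/61 = 570.4815 rpm, dir flips to −; running = −570.4815
Stage 4 [49T→17T]: ω = 570.4815×49/17 = 1644.3290 rpm, dir flips to +; running = +1644.3290
Stage 5 [17T→95T]: ω = 1644.3290×17/95 = 294.2483 rpm, dir flips to −; running = −294.2483

-294.2483 rpm (opposite to input, |ω| = 294.2483 rpm)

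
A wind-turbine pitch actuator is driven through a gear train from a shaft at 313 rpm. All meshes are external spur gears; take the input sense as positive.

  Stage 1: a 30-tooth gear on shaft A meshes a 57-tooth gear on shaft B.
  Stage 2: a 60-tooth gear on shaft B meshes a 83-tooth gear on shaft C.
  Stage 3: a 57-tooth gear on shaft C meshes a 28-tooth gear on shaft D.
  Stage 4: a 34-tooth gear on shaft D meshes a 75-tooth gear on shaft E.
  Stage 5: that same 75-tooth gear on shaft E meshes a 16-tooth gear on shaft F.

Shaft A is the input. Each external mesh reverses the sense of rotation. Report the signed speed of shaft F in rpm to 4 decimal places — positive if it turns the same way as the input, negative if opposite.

Stage 1 [30T→57T]: ω = 313.0000×30/57 = 164.7368 rpm, dir flips to −; running = −164.7368
Stage 2 [60T→83T]: ω = 164.7368×60/83 = 119.0869 rpm, dir flips to +; running = +119.0869
Stage 3 [57T→28T]: ω = 119.0869×57/28 = 242.4269 rpm, dir flips to −; running = −242.4269
Stage 4 [34T→75T]: ω = 242.4269×34/75 = 109.9002 rpm, dir flips to +; running = +109.9002
Stage 5 [75T→16T]: ω = 109.9002×75/16 = 515.1571 rpm, dir flips to −; running = −515.1571

-515.1571 rpm (opposite to input, |ω| = 515.1571 rpm)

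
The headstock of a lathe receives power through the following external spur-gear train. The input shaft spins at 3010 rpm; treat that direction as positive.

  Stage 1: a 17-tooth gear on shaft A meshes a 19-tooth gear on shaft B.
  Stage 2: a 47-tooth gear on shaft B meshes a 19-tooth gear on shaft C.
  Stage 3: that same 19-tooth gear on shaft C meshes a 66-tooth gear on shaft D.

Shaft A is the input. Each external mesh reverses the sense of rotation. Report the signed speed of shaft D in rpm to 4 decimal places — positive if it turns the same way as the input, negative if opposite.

-1917.8549 rpm (opposite to input, |ω| = 1917.8549 rpm)

Stage 1 [17T→19T]: ω = 3010.0000×17/19 = 2693.1579 rpm, dir flips to −; running = −2693.1579
Stage 2 [47T→19T]: ω = 2693.1579×47/19 = 6662.0222 rpm, dir flips to +; running = +6662.0222
Stage 3 [19T→66T]: ω = 6662.0222×19/66 = 1917.8549 rpm, dir flips to −; running = −1917.8549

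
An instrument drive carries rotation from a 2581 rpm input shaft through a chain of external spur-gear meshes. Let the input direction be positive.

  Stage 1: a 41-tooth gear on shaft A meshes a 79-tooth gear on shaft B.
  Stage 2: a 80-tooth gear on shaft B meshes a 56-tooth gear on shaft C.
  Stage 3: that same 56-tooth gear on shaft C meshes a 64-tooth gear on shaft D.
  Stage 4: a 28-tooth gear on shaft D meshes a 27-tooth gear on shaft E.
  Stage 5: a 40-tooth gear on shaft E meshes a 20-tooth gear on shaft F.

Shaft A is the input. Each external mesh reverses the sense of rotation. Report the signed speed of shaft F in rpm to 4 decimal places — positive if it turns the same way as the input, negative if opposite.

-3472.7942 rpm (opposite to input, |ω| = 3472.7942 rpm)

Stage 1 [41T→79T]: ω = 2581.0000×41/79 = 1339.5063 rpm, dir flips to −; running = −1339.5063
Stage 2 [80T→56T]: ω = 1339.5063×80/56 = 1913.5805 rpm, dir flips to +; running = +1913.5805
Stage 3 [56T→64T]: ω = 1913.5805×56/64 = 1674.3829 rpm, dir flips to −; running = −1674.3829
Stage 4 [28T→27T]: ω = 1674.3829×28/27 = 1736.3971 rpm, dir flips to +; running = +1736.3971
Stage 5 [40T→20T]: ω = 1736.3971×40/20 = 3472.7942 rpm, dir flips to −; running = −3472.7942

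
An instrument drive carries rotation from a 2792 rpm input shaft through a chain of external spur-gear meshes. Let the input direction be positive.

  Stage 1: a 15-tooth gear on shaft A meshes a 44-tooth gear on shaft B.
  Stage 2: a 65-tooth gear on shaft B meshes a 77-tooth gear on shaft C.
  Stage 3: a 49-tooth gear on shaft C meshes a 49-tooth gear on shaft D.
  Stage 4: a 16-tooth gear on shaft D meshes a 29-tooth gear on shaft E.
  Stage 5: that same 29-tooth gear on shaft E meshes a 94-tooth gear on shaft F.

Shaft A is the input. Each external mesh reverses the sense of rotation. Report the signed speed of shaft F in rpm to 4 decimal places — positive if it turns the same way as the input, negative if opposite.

-136.7630 rpm (opposite to input, |ω| = 136.7630 rpm)

Stage 1 [15T→44T]: ω = 2792.0000×15/44 = 951.8182 rpm, dir flips to −; running = −951.8182
Stage 2 [65T→77T]: ω = 951.8182×65/77 = 803.4829 rpm, dir flips to +; running = +803.4829
Stage 3 [49T→49T]: ω = 803.4829×49/49 = 803.4829 rpm, dir flips to −; running = −803.4829
Stage 4 [16T→29T]: ω = 803.4829×16/29 = 443.3009 rpm, dir flips to +; running = +443.3009
Stage 5 [29T→94T]: ω = 443.3009×29/94 = 136.7630 rpm, dir flips to −; running = −136.7630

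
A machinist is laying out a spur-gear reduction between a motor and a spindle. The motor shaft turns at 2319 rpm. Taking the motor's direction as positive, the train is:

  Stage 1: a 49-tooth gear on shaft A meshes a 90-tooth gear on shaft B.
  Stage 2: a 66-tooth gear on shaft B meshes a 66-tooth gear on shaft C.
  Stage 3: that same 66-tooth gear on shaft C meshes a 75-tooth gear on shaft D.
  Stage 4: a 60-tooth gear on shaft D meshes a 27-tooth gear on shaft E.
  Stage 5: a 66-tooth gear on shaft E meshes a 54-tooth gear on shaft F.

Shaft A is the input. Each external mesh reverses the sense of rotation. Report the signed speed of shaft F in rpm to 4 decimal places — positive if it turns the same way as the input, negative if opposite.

Stage 1 [49T→90T]: ω = 2319.0000×49/90 = 1262.5667 rpm, dir flips to −; running = −1262.5667
Stage 2 [66T→66T]: ω = 1262.5667×66/66 = 1262.5667 rpm, dir flips to +; running = +1262.5667
Stage 3 [66T→75T]: ω = 1262.5667×66/75 = 1111.0587 rpm, dir flips to −; running = −1111.0587
Stage 4 [60T→27T]: ω = 1111.0587×60/27 = 2469.0193 rpm, dir flips to +; running = +2469.0193
Stage 5 [66T→54T]: ω = 2469.0193×66/54 = 3017.6902 rpm, dir flips to −; running = −3017.6902

-3017.6902 rpm (opposite to input, |ω| = 3017.6902 rpm)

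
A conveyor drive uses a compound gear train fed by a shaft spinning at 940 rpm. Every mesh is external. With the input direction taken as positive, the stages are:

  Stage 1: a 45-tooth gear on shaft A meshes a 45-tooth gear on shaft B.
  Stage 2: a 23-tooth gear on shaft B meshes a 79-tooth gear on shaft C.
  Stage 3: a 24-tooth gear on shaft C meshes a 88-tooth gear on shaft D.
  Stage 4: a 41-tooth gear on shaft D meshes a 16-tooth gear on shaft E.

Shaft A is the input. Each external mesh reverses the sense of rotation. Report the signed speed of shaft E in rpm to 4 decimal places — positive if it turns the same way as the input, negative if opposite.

Stage 1 [45T→45T]: ω = 940.0000×45/45 = 940.0000 rpm, dir flips to −; running = −940.0000
Stage 2 [23T→79T]: ω = 940.0000×23/79 = 273.6709 rpm, dir flips to +; running = +273.6709
Stage 3 [24T→88T]: ω = 273.6709×24/88 = 74.6375 rpm, dir flips to −; running = −74.6375
Stage 4 [41T→16T]: ω = 74.6375×41/16 = 191.2586 rpm, dir flips to +; running = +191.2586

+191.2586 rpm (same as input, |ω| = 191.2586 rpm)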